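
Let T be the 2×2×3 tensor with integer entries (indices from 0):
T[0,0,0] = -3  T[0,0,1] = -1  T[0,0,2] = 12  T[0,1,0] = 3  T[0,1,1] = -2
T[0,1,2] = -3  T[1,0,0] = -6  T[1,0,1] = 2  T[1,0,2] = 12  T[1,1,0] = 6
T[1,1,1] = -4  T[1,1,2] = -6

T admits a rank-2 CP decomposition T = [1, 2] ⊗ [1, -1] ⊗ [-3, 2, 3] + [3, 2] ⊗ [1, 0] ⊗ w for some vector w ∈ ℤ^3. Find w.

w = [0, -1, 3]

Subtract the known terms from T to get the rank-1 residual R = [3, 2] ⊗ [1, 0] ⊗ w, so R[i,j,k] = a[i]·b[j]·w[k]. Pick indices with nonzero a[0]·b[0] = (3)·(1) = 3. Only the fibre through (0,0,·) is needed: R[0,0,:] = T[0,0,:] − Σₗ aₗ[0]bₗ[0]cₗ = [-3, -1, 12] − (1)·(1)·[-3, 2, 3] = [0, -3, 9]. Then w[k] = R[0,0,k] / 3 for each k, giving w = [0, -3, 9] / 3 = [0, -1, 3].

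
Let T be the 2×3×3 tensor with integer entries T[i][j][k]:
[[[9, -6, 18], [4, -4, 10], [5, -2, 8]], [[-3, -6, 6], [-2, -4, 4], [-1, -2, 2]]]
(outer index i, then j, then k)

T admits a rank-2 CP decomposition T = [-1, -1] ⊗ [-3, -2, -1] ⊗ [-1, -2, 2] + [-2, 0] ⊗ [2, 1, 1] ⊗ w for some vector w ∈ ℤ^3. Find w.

Subtract the known terms from T to get the rank-1 residual R = [-2, 0] ⊗ [2, 1, 1] ⊗ w, so R[i,j,k] = a[i]·b[j]·w[k]. Pick indices with nonzero a[0]·b[0] = (-2)·(2) = -4. Only the fibre through (0,0,·) is needed: R[0,0,:] = T[0,0,:] − Σₗ aₗ[0]bₗ[0]cₗ = [9, -6, 18] − (-1)·(-3)·[-1, -2, 2] = [12, 0, 12]. Then w[k] = R[0,0,k] / -4 for each k, giving w = [12, 0, 12] / -4 = [-3, 0, -3].

w = [-3, 0, -3]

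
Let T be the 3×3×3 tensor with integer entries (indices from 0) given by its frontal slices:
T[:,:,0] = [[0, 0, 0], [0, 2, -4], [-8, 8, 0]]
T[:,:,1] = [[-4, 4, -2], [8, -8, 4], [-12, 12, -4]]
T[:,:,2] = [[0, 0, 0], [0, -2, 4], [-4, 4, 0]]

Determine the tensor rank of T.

3

Lower bound: the mode-3 unfolding of T (rows indexed by k, columns by (i,j) = (0,0), (0,1), (0,2), (1,0), (1,1), (1,2), (2,0), (2,1), (2,2)) is [[0, 0, 0, 0, 2, -4, -8, 8, 0], [-4, 4, -2, 8, -8, 4, -12, 12, -4], [0, 0, 0, 0, -2, 4, -4, 4, 0]].
There the 3×3 minor on rows k ∈ {0, 1, 2}, columns (i,j) ∈ {(0,0), (1,1), (2,0)} is det [[0, 2, -8], [-4, -8, -12], [0, -2, -4]] = -96 ≠ 0, so this unfolding has rank ≥ 3; CP rank is at least every unfolding rank, so rank(T) ≥ 3. (This is only a lower bound: in general the CP rank may exceed every unfolding rank, so we still need to exhibit 3 rank-1 terms summing to T.)
Upper bound: T is a sum of 3 rank-1 terms, T = (0, 0, 1) ⊗ (1, -1, 0) ⊗ (-8, -4, -4) + (0, 1, 0) ⊗ (0, 1, -2) ⊗ (2, 0, -2) + (1, -2, 2) ⊗ (2, -2, 1) ⊗ (0, -2, 0) (one valid choice — decompositions are not unique — normalised so each a, b is primitive with positive first nonzero entry; check it by expanding all entries), so rank(T) ≤ 3.
These bounds meet, so rank(T) = 3.
Check entry T[2,0,2] = -4: (1)·(1)·(-4) + (0)·(0)·(-2) + (2)·(2)·(0) = -4.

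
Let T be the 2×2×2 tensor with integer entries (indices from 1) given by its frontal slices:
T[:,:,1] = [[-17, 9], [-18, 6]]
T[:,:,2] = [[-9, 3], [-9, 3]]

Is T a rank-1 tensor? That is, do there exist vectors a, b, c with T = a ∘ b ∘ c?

The mode-3 unfolding of T (rows indexed by k, columns by (i,j) = (1,1), (1,2), (2,1), (2,2)) is [[-17, 9, -18, 6], [-9, 3, -9, 3]].
There the 2×2 minor on rows k ∈ {1, 2}, columns (i,j) ∈ {(1,1), (1,2)} is det [[-17, 9], [-9, 3]] = 30 ≠ 0, so this unfolding has rank ≥ 2; CP rank is at least every unfolding rank, so rank(T) ≥ 2.
In particular rank(T) ≥ 2 > 1, so T is not rank-1.

No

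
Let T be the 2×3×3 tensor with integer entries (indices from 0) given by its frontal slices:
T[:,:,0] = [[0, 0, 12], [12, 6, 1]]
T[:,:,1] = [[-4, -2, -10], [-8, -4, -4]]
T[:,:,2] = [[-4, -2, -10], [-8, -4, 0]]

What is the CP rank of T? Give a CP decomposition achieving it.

rank(T) = 3

Lower bound: the mode-3 unfolding of T (rows indexed by k, columns by (i,j) = (0,0), (0,1), (0,2), (1,0), (1,1), (1,2)) is [[0, 0, 12, 12, 6, 1], [-4, -2, -10, -8, -4, -4], [-4, -2, -10, -8, -4, 0]].
There the 3×3 minor on rows k ∈ {0, 1, 2}, columns (i,j) ∈ {(0,0), (0,2), (1,2)} is det [[0, 12, 1], [-4, -10, -4], [-4, -10, 0]] = 192 ≠ 0, so this unfolding has rank ≥ 3; CP rank is at least every unfolding rank, so rank(T) ≥ 3. (Unfolding ranks only ever bound the CP rank from below — rank(T) can be strictly larger than all of them — so the matching upper bound has to come from an explicit 3-term decomposition.)
Upper bound: T is a sum of 3 rank-1 terms, T = [0, 1] ⊗ [0, 0, 1] ⊗ [1, -2, 2] + [1, -1] ⊗ [2, 1, -1] ⊗ [-4, 2, 2] + [2, 1] ⊗ [2, 1, 2] ⊗ [2, -2, -2] (written with every a and b primitive with positive leading entry and the scale carried by c; CP decompositions are not unique, and this one is verified by expanding entrywise), so rank(T) ≤ 3.
These bounds meet, so rank(T) = 3.
Check entry T[0,2,0] = 12: (0)·(1)·(1) + (1)·(-1)·(-4) + (2)·(2)·(2) = 12.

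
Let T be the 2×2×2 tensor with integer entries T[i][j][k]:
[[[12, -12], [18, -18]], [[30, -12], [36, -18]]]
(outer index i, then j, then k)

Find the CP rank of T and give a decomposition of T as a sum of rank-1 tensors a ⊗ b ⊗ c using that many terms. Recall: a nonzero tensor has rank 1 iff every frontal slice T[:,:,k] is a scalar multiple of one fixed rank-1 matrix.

rank(T) = 2

Lower bound: the mode-3 unfolding of T (rows indexed by k, columns by (i,j) = (0,0), (0,1), (1,0), (1,1)) is [[12, 18, 30, 36], [-12, -18, -12, -18]].
There the 2×2 minor on rows k ∈ {0, 1}, columns (i,j) ∈ {(0,0), (1,0)} is det [[12, 30], [-12, -12]] = 216 ≠ 0, so this unfolding has rank ≥ 2; CP rank is at least every unfolding rank, so rank(T) ≥ 2. (Unfolding ranks only ever bound the CP rank from below — rank(T) can be strictly larger than all of them — so the matching upper bound has to come from an explicit 2-term decomposition.)
Upper bound — finding two terms. Write S_k = T[:,:,k] for the frontal slices: S₀ = [[12, 18], [30, 36]], S₁ = [[-12, -18], [-12, -18]].
If T = a₁ ⊗ b₁ ⊗ c₁ + a₂ ⊗ b₂ ⊗ c₂ then each S_k = c₁[k]·a₁b₁ᵀ + c₂[k]·a₂b₂ᵀ. S₀ and S₁ are linearly independent, so a₁b₁ᵀ and a₂b₂ᵀ must span the same plane of matrices: they are the rank-1 matrices of the form x·S₀ + y·S₁.
det(x·S₀ + y·S₁) is −108·x² + 108·xy = (-108)·(x − y)(x), vanishing at (x:y) = (1:1) and (0:1).
M₁ = S₀ + S₁ = [[0, 0], [18, 18]] = 18·[0, 1][1, 1]ᵀ and M₂ = S₁ = [[-12, -18], [-12, -18]] = (-6)·[1, 1][2, 3]ᵀ, so take a₁ = [0, 1], b₁ = [1, 1], a₂ = [1, 1], b₂ = [2, 3].
Each slice is an integer combination of E₁ = a₁b₁ᵀ and E₂ = a₂b₂ᵀ: S₀ = 18·E₁ + 6·E₂, S₁ = −6·E₂; reading off coefficients, c₁ = [18, 0] and c₂ = [6, -6].
Hence T = [0, 1] ⊗ [1, 1] ⊗ [18, 0] + [1, 1] ⊗ [2, 3] ⊗ [6, -6], so rank(T) ≤ 2.
These bounds meet, so rank(T) = 2.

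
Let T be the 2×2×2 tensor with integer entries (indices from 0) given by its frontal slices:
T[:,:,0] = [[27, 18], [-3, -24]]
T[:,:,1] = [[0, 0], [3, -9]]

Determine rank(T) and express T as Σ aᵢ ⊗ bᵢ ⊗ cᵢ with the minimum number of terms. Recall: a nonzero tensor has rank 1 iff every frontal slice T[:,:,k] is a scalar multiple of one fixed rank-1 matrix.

rank(T) = 2

Lower bound: in the mode-2 unfolding of T (rows indexed by j, columns by (i,k)) the 2×2 minor on rows j ∈ {0, 1}, columns (i,k) ∈ {(0,0), (1,0)} is det [[27, -3], [18, -24]] = -594 ≠ 0, so that unfolding has rank ≥ 2 and hence rank(T) ≥ 2 (CP rank is at least every unfolding rank, though it can be larger).
Upper bound: with S_k = T[:,:,k], the two rank-1 terms a₁b₁ᵀ, a₂b₂ᵀ are the rank-1 members of the pencil x·S₀ + y·S₁.
det(x·S₀ + y·S₁) is −594·x² − 297·xy = (-297)·(2·x + y)(x), vanishing at (x:y) = (1:-2) and (0:1).
M₁ = S₀ − 2·S₁ = [[27, 18], [-9, -6]] = 3·[3, -1][3, 2]ᵀ and M₂ = S₁ = [[0, 0], [3, -9]] = 3·[0, 1][1, -3]ᵀ, so take a₁ = [3, -1], b₁ = [3, 2], a₂ = [0, 1], b₂ = [1, -3].
Each slice is an integer combination of E₁ = a₁b₁ᵀ and E₂ = a₂b₂ᵀ: S₀ = 3·E₁ + 6·E₂, S₁ = 3·E₂; reading off coefficients, c₁ = [3, 0] and c₂ = [6, 3].
Hence T = [3, -1] ⊗ [3, 2] ⊗ [3, 0] + [0, 1] ⊗ [1, -3] ⊗ [6, 3], so rank(T) ≤ 2.
These bounds meet, so rank(T) = 2.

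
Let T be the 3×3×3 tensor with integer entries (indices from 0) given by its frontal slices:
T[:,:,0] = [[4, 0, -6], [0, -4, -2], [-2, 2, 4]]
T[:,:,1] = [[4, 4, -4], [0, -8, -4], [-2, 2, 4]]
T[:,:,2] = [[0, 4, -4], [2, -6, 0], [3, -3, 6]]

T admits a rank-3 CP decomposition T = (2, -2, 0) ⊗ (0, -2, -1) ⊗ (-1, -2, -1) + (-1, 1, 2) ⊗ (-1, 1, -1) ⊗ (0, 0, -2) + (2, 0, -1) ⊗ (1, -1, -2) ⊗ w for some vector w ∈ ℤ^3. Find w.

Subtract the known terms from T to get the rank-1 residual R = (2, 0, -1) ⊗ (1, -1, -2) ⊗ w, so R[i,j,k] = a[i]·b[j]·w[k]. Pick indices with nonzero a[0]·b[0] = (2)·(1) = 2. Only the fibre through (0,0,·) is needed: R[0,0,:] = T[0,0,:] − Σₗ aₗ[0]bₗ[0]cₗ = [4, 4, 0] − (2)·(0)·(-1, -2, -1) − (-1)·(-1)·(0, 0, -2) = [4, 4, 2]. Then w[k] = R[0,0,k] / 2 for each k, giving w = [4, 4, 2] / 2 = (2, 2, 1).

w = (2, 2, 1)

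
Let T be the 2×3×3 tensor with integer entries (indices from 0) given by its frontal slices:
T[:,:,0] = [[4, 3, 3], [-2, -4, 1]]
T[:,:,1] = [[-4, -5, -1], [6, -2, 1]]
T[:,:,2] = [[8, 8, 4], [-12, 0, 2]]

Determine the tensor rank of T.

Lower bound: in the mode-3 unfolding of T (rows indexed by k, columns by (i,j)) the 3×3 minor on rows k ∈ {0, 1, 2}, columns (i,j) ∈ {(0,0), (0,1), (1,0)} is det [[4, 3, -2], [-4, -5, 6], [8, 8, -12]] = 32 ≠ 0, so that unfolding has rank ≥ 3 and hence rank(T) ≥ 3 (CP rank is at least every unfolding rank, though it can be larger).
Upper bound: T is a sum of 3 rank-1 terms, T = (0, 1) ⊗ (2, -1, -1) ⊗ (0, 2, -4) + (1, 2) ⊗ (0, 1, -1) ⊗ (-1, -1, 0) + (2, -1) ⊗ (2, 2, 1) ⊗ (1, -1, 2) (written with every a and b primitive with positive leading entry and the scale carried by c; CP decompositions are not unique, and this one is verified by expanding entrywise), so rank(T) ≤ 3.
These bounds meet, so rank(T) = 3.

3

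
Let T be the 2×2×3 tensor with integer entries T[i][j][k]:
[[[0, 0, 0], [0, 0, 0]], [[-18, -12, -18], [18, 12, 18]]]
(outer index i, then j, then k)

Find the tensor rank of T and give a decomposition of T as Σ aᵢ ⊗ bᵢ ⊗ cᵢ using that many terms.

rank(T) = 1

Lower bound: T ≠ 0 (e.g. T[1,0,0] = -18), so rank(T) ≥ 1.
Upper bound: if T = a ⊗ b ⊗ c then every fibre of T is a multiple of the corresponding factor, so read the factors off the fibres through the nonzero entry T[1,0,0] = -18.
The mode-1 fibre T[:,0,0] = [0, -18] gives a = [0, 1] (primitive direction); the mode-2 fibre T[1,:,0] = [-18, 18] gives b = [1, -1]; then c[k] = T[1,0,k] / (a[1]·b[0]) = [-18, -12, -18] / 1 = [-18, -12, -18].
Expanding [0, 1] ⊗ [1, -1] ⊗ [-18, -12, -18] reproduces all 12 entries of T, so T = [0, 1] ⊗ [1, -1] ⊗ [-18, -12, -18] and rank(T) ≤ 1.
These bounds meet, so rank(T) = 1.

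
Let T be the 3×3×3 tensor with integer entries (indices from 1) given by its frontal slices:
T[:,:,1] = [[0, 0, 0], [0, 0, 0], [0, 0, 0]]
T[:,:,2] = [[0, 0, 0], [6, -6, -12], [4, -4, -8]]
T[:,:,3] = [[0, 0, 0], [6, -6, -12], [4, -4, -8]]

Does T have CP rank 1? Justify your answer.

If T = a ⊗ b ⊗ c then every fibre of T is a multiple of the corresponding factor, so read the factors off the fibres through the nonzero entry T[2,1,2] = 6.
The mode-1 fibre T[:,1,2] = [0, 6, 4] gives a = [0, 3, 2] (primitive direction); the mode-2 fibre T[2,:,2] = [6, -6, -12] gives b = [1, -1, -2]; then c[k] = T[2,1,k] / (a[2]·b[1]) = [0, 6, 6] / 3 = [0, 2, 2].
Expanding [0, 3, 2] ⊗ [1, -1, -2] ⊗ [0, 2, 2] reproduces all 27 entries of T, so T = [0, 3, 2] ⊗ [1, -1, -2] ⊗ [0, 2, 2] and rank(T) ≤ 1.
Equivalently every frontal slice T[:,:,k] is c[k] times the rank-1 matrix [0, 3, 2] ⊗ [1, -1, -2]. So T has rank 1 (it is nonzero).

Yes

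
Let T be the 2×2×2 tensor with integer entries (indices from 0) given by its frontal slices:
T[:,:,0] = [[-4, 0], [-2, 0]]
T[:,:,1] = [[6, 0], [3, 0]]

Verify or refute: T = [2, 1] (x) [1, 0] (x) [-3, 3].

Reconstruct entry (0,0,0) from the claimed factors: Σₗ aₗ[0]bₗ[0]cₗ[0] = (2)·(1)·(-3) = -6, but T[0,0,0] = -4. The claim is false.

No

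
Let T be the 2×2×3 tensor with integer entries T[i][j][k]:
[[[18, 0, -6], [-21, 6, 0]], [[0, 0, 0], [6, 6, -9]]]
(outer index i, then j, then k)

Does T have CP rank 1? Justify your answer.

No

The mode-2 unfolding of T (rows indexed by j, columns by (i,k) = (0,0), (0,1), (0,2), (1,0), (1,1), (1,2)) is [[18, 0, -6, 0, 0, 0], [-21, 6, 0, 6, 6, -9]].
There the 2×2 minor on rows j ∈ {0, 1}, columns (i,k) ∈ {(0,0), (0,1)} is det [[18, 0], [-21, 6]] = 108 ≠ 0, so this unfolding has rank ≥ 2; CP rank is at least every unfolding rank, so rank(T) ≥ 2.
In particular rank(T) ≥ 2 > 1, so T is not rank-1.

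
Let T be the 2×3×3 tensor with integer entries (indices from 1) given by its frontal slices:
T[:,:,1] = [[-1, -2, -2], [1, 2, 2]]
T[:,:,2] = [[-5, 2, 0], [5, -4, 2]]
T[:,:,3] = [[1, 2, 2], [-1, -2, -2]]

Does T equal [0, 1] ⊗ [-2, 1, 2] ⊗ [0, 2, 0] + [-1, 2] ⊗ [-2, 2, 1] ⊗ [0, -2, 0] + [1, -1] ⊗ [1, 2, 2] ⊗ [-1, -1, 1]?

Yes

Reconstruct entrywise from the claimed factors. For example, T[1,3,3] = 2 and Σₗ aₗ[1]bₗ[3]cₗ[3] = (0)·(2)·(0) + (-1)·(1)·(0) + (1)·(2)·(1) = 2; checking all 18 entries, every one matches. The claim holds.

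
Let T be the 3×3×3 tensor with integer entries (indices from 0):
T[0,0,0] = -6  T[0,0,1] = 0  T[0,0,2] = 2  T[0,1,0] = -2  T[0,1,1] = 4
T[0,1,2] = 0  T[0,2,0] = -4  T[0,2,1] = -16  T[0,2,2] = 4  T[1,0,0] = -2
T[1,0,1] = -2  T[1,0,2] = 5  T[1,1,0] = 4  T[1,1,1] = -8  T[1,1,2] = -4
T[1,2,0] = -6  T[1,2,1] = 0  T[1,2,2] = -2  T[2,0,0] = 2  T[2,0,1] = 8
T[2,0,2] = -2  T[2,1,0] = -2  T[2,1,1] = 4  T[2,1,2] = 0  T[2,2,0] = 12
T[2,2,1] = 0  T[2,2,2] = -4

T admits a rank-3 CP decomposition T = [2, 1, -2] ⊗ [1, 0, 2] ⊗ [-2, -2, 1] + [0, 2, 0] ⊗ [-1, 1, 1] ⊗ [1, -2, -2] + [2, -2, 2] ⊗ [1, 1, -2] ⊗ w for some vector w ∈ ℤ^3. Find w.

w = [-1, 2, 0]

Subtract the known terms from T to get the rank-1 residual R = [2, -2, 2] ⊗ [1, 1, -2] ⊗ w, so R[i,j,k] = a[i]·b[j]·w[k]. Pick indices with nonzero a[0]·b[0] = (2)·(1) = 2. Only the fibre through (0,0,·) is needed: R[0,0,:] = T[0,0,:] − Σₗ aₗ[0]bₗ[0]cₗ = [-6, 0, 2] − (2)·(1)·[-2, -2, 1] − (0)·(-1)·[1, -2, -2] = [-2, 4, 0]. Then w[k] = R[0,0,k] / 2 for each k, giving w = [-2, 4, 0] / 2 = [-1, 2, 0].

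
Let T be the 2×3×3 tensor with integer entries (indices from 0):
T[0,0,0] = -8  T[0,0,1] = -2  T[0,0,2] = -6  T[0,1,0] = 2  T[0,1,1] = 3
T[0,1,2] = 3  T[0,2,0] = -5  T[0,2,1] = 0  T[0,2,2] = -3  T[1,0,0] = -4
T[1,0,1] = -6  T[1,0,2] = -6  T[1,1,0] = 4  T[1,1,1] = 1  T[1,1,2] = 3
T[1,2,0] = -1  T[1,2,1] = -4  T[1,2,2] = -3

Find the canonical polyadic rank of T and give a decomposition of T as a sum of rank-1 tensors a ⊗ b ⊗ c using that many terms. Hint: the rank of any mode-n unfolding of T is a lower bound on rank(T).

rank(T) = 2

Lower bound: the mode-1 unfolding of T (rows indexed by i, columns by (j,k) = (0,0), (0,1), (0,2), (1,0), (1,1), (1,2), (2,0), (2,1), (2,2)) is [[-8, -2, -6, 2, 3, 3, -5, 0, -3], [-4, -6, -6, 4, 1, 3, -1, -4, -3]].
There the 2×2 minor on rows i ∈ {0, 1}, columns (j,k) ∈ {(0,0), (0,1)} is det [[-8, -2], [-4, -6]] = 40 ≠ 0, so this unfolding has rank ≥ 2; CP rank is at least every unfolding rank, so rank(T) ≥ 2. (Flattening ranks never certify an upper bound on CP rank; for that we must actually write T with 2 rank-1 terms.)
Upper bound — finding two terms. Write S_k = T[:,:,k] for the frontal slices: S₀ = [[-8, 2, -5], [-4, 4, -1]], S₁ = [[-2, 3, 0], [-6, 1, -4]], S₂ = [[-6, 3, -3], [-6, 3, -3]].
If T = a₁ ⊗ b₁ ⊗ c₁ + a₂ ⊗ b₂ ⊗ c₂ then each S_k = c₁[k]·a₁b₁ᵀ + c₂[k]·a₂b₂ᵀ. S₀ and S₁ are linearly independent, so a₁b₁ᵀ and a₂b₂ᵀ must span the same plane of matrices: they are the rank-1 matrices of the form x·S₀ + y·S₁.
The 2×2 minor of x·S₀ + y·S₁ on rows {0,1}, columns {0,1} is −24·x² + 8·xy + 16·y² = (-8)·(3·x + 2·y)(x − y), vanishing at (x:y) = (2:-3) and (1:1).
M₁ = 2·S₀ − 3·S₁ = [[-10, -5, -10], [10, 5, 10]] = (-5)·[1, -1][2, 1, 2]ᵀ and M₂ = S₀ + S₁ = [[-10, 5, -5], [-10, 5, -5]] = (-5)·[1, 1][2, -1, 1]ᵀ, so take a₁ = [1, -1], b₁ = [2, 1, 2], a₂ = [1, 1], b₂ = [2, -1, 1].
Each slice is an integer combination of E₁ = a₁b₁ᵀ and E₂ = a₂b₂ᵀ: S₀ = −E₁ − 3·E₂, S₁ = E₁ − 2·E₂, S₂ = −3·E₂; reading off coefficients, c₁ = [-1, 1, 0] and c₂ = [-3, -2, -3].
Hence T = [1, -1] ⊗ [2, 1, 2] ⊗ [-1, 1, 0] + [1, 1] ⊗ [2, -1, 1] ⊗ [-3, -2, -3], so rank(T) ≤ 2.
These bounds meet, so rank(T) = 2.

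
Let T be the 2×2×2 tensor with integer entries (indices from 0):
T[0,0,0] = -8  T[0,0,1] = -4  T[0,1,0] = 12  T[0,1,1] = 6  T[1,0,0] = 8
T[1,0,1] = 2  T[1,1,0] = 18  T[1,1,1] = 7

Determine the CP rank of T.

2

Lower bound: the mode-1 unfolding of T (rows indexed by i, columns by (j,k) = (0,0), (0,1), (1,0), (1,1)) is [[-8, -4, 12, 6], [8, 2, 18, 7]].
There the 2×2 minor on rows i ∈ {0, 1}, columns (j,k) ∈ {(0,0), (0,1)} is det [[-8, -4], [8, 2]] = 16 ≠ 0, so this unfolding has rank ≥ 2; CP rank is at least every unfolding rank, so rank(T) ≥ 2. (Flattening ranks never certify an upper bound on CP rank; for that we must actually write T with 2 rank-1 terms.)
Upper bound — finding two terms. Write S_k = T[:,:,k] for the frontal slices: S₀ = [[-8, 12], [8, 18]], S₁ = [[-4, 6], [2, 7]].
If T = a₁ (x) b₁ (x) c₁ + a₂ (x) b₂ (x) c₂ then each S_k = c₁[k]·a₁b₁ᵀ + c₂[k]·a₂b₂ᵀ. S₀ and S₁ are linearly independent, so a₁b₁ᵀ and a₂b₂ᵀ must span the same plane of matrices: they are the rank-1 matrices of the form x·S₀ + y·S₁.
det(x·S₀ + y·S₁) is −240·x² − 200·xy − 40·y² = (-40)·(2·x + y)(3·x + y), vanishing at (x:y) = (1:-2) and (1:-3).
M₁ = S₀ − 2·S₁ = [[0, 0], [4, 4]] = 4·(0, 1)(1, 1)ᵀ and M₂ = S₀ − 3·S₁ = [[4, -6], [2, -3]] = (2, 1)(2, -3)ᵀ, so take a₁ = (0, 1), b₁ = (1, 1), a₂ = (2, 1), b₂ = (2, -3).
Each slice is an integer combination of E₁ = a₁b₁ᵀ and E₂ = a₂b₂ᵀ: S₀ = 12·E₁ − 2·E₂, S₁ = 4·E₁ − E₂; reading off coefficients, c₁ = (12, 4) and c₂ = (-2, -1).
Hence T = (0, 1) (x) (1, 1) (x) (12, 4) + (2, 1) (x) (2, -3) (x) (-2, -1), so rank(T) ≤ 2.
These bounds meet, so rank(T) = 2.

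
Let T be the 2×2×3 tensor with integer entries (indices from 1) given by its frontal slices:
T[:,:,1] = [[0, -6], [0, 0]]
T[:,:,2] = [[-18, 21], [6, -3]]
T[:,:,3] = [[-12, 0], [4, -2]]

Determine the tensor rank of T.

2

Lower bound: the mode-1 unfolding of T (rows indexed by i, columns by (j,k) = (1,1), (1,2), (1,3), (2,1), (2,2), (2,3)) is [[0, -18, -12, -6, 21, 0], [0, 6, 4, 0, -3, -2]].
There the 2×2 minor on rows i ∈ {1, 2}, columns (j,k) ∈ {(1,2), (2,1)} is det [[-18, -6], [6, 0]] = 36 ≠ 0, so this unfolding has rank ≥ 2; CP rank is at least every unfolding rank, so rank(T) ≥ 2. (This is only a lower bound: in general the CP rank may exceed every unfolding rank, so we still need to exhibit 2 rank-1 terms summing to T.)
Upper bound — finding two terms. Write S_k = T[:,:,k] for the frontal slices: S₁ = [[0, -6], [0, 0]], S₂ = [[-18, 21], [6, -3]], S₃ = [[-12, 0], [4, -2]].
If T = a₁ ⊗ b₁ ⊗ c₁ + a₂ ⊗ b₂ ⊗ c₂ then each S_k = c₁[k]·a₁b₁ᵀ + c₂[k]·a₂b₂ᵀ. S₁ and S₂ are linearly independent, so a₁b₁ᵀ and a₂b₂ᵀ must span the same plane of matrices: they are the rank-1 matrices of the form x·S₁ + y·S₂.
det(x·S₁ + y·S₂) is 36·xy − 72·y² = 36·(x − 2·y)(y), vanishing at (x:y) = (2:1) and (1:0).
M₁ = 2·S₁ + S₂ = [[-18, 9], [6, -3]] = (-3)·[3, -1][2, -1]ᵀ and M₂ = S₁ = [[0, -6], [0, 0]] = (-6)·[1, 0][0, 1]ᵀ, so take a₁ = [3, -1], b₁ = [2, -1], a₂ = [1, 0], b₂ = [0, 1].
Each slice is an integer combination of E₁ = a₁b₁ᵀ and E₂ = a₂b₂ᵀ: S₁ = −6·E₂, S₂ = −3·E₁ + 12·E₂, S₃ = −2·E₁ − 6·E₂; reading off coefficients, c₁ = [0, -3, -2] and c₂ = [-6, 12, -6].
Hence T = [3, -1] ⊗ [2, -1] ⊗ [0, -3, -2] + [1, 0] ⊗ [0, 1] ⊗ [-6, 12, -6], so rank(T) ≤ 2.
These bounds meet, so rank(T) = 2.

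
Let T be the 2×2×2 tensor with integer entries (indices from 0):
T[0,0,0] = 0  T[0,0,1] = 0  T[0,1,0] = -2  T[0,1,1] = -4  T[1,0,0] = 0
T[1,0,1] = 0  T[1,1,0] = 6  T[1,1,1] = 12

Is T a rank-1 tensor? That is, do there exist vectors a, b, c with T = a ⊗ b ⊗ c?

The mode-1 fibre T[:,1,0] = [-2, 6] gives a = [1, -3] (primitive direction); the mode-2 fibre T[0,:,0] = [0, -2] gives b = [0, 1]; then c[k] = T[0,1,k] / (a[0]·b[1]) = [-2, -4] / 1 = [-2, -4].
Expanding [1, -3] ⊗ [0, 1] ⊗ [-2, -4] reproduces all 8 entries of T, so T = [1, -3] ⊗ [0, 1] ⊗ [-2, -4] and rank(T) ≤ 1.
Equivalently every frontal slice T[:,:,k] is c[k] times the rank-1 matrix [1, -3] ⊗ [0, 1]. So T has rank 1 (it is nonzero).

Yes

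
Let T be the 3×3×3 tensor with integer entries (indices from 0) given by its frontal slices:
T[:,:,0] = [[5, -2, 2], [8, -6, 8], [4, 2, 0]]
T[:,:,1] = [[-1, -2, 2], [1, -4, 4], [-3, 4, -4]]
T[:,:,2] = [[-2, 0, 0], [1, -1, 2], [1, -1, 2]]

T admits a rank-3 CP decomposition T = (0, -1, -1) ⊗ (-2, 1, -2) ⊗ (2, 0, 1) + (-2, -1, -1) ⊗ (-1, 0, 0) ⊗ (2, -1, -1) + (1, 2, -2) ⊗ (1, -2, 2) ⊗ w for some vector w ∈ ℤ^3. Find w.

Subtract the known terms from T to get the rank-1 residual R = (1, 2, -2) ⊗ (1, -2, 2) ⊗ w, so R[i,j,k] = a[i]·b[j]·w[k]. Pick indices with nonzero a[0]·b[0] = (1)·(1) = 1. Only the fibre through (0,0,·) is needed: R[0,0,:] = T[0,0,:] − Σₗ aₗ[0]bₗ[0]cₗ = [5, -1, -2] − (0)·(-2)·(2, 0, 1) − (-2)·(-1)·(2, -1, -1) = [1, 1, 0]. Then w[k] = R[0,0,k] / 1 for each k, giving w = [1, 1, 0] / 1 = (1, 1, 0).

w = (1, 1, 0)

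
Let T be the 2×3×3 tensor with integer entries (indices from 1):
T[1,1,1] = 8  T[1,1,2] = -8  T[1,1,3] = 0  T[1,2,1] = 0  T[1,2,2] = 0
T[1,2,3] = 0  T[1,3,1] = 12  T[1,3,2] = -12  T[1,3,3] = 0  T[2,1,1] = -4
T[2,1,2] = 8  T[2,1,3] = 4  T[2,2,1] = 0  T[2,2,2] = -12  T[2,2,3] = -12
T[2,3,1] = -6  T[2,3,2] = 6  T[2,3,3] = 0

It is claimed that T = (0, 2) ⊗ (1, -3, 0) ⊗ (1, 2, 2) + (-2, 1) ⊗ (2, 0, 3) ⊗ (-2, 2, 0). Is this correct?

No

Reconstruct entry (2,1,1) from the claimed factors: Σₗ aₗ[2]bₗ[1]cₗ[1] = (2)·(1)·(1) + (1)·(2)·(-2) = -2, but T[2,1,1] = -4. The claim is false.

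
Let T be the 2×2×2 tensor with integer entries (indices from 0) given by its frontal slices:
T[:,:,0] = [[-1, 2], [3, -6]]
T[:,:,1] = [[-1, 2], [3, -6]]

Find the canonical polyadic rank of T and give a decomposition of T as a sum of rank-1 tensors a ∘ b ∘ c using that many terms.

Lower bound: T ≠ 0 (e.g. T[0,0,0] = -1), so rank(T) ≥ 1.
Upper bound: if T = a ∘ b ∘ c then every fibre of T is a multiple of the corresponding factor, so read the factors off the fibres through the nonzero entry T[0,0,0] = -1.
The mode-1 fibre T[:,0,0] = [-1, 3] gives a = [1, -3] (primitive direction); the mode-2 fibre T[0,:,0] = [-1, 2] gives b = [1, -2]; then c[k] = T[0,0,k] / (a[0]·b[0]) = [-1, -1] / 1 = [-1, -1].
Expanding [1, -3] ∘ [1, -2] ∘ [-1, -1] reproduces all 8 entries of T, so T = [1, -3] ∘ [1, -2] ∘ [-1, -1] and rank(T) ≤ 1.
These bounds meet, so rank(T) = 1.
Check entry T[1,1,1] = -6: (-3)·(-2)·(-1) = -6.

rank(T) = 1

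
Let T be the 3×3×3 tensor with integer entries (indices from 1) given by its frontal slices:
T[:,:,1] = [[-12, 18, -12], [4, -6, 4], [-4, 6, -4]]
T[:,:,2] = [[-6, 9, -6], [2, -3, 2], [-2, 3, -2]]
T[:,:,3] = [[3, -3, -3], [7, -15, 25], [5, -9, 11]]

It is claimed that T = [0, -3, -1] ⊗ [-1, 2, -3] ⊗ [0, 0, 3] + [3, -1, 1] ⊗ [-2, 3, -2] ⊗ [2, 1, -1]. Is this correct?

Reconstruct entry (1,1,3) from the claimed factors: Σₗ aₗ[1]bₗ[1]cₗ[3] = (0)·(-1)·(3) + (3)·(-2)·(-1) = 6, but T[1,1,3] = 3. The claim is false.

No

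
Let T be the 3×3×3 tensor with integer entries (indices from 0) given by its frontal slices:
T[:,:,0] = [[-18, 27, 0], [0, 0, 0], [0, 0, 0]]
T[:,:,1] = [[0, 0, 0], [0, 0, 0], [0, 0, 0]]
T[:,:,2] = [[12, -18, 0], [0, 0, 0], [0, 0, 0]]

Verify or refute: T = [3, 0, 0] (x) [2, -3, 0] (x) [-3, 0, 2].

Yes

Reconstruct entrywise from the claimed factors. For example, T[2,1,1] = 0 and Σₗ aₗ[2]bₗ[1]cₗ[1] = (0)·(-3)·(0) = 0; checking all 27 entries, every one matches. The claim holds.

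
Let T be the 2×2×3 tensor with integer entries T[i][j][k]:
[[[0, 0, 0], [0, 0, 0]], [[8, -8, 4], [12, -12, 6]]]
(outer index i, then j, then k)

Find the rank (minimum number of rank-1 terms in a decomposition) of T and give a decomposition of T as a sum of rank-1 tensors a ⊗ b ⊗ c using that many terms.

rank(T) = 1

Lower bound: T ≠ 0 (e.g. T[1,0,0] = 8), so rank(T) ≥ 1.
Upper bound: if T = a ⊗ b ⊗ c then every fibre of T is a multiple of the corresponding factor, so read the factors off the fibres through the nonzero entry T[1,0,0] = 8.
The mode-1 fibre T[:,0,0] = [0, 8] gives a = [0, 1] (primitive direction); the mode-2 fibre T[1,:,0] = [8, 12] gives b = [2, 3]; then c[k] = T[1,0,k] / (a[1]·b[0]) = [8, -8, 4] / 2 = [4, -4, 2].
Expanding [0, 1] ⊗ [2, 3] ⊗ [4, -4, 2] reproduces all 12 entries of T, so T = [0, 1] ⊗ [2, 3] ⊗ [4, -4, 2] and rank(T) ≤ 1.
These bounds meet, so rank(T) = 1.
Check entry T[0,1,2] = 0: (0)·(3)·(2) = 0.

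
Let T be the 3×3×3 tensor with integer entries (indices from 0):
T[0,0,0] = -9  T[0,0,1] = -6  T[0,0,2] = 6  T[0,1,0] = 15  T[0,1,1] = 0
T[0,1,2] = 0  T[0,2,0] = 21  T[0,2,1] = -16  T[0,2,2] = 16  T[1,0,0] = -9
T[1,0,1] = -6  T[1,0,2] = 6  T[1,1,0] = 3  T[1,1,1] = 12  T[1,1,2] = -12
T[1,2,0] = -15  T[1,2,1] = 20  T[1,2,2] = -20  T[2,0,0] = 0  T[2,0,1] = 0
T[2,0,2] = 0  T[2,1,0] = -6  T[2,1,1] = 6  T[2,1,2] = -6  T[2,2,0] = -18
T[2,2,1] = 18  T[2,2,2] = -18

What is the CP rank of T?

2

Lower bound: in the mode-1 unfolding of T (rows indexed by i, columns by (j,k)) the 2×2 minor on rows i ∈ {0, 1}, columns (j,k) ∈ {(0,0), (1,0)} is det [[-9, 15], [-9, 3]] = 108 ≠ 0, so that unfolding has rank ≥ 2 and hence rank(T) ≥ 2 (CP rank is at least every unfolding rank, though it can be larger).
Upper bound: with S_k = T[:,:,k], the two rank-1 terms a₁b₁ᵀ, a₂b₂ᵀ are the rank-1 members of the pencil x·S₀ + y·S₁.
The 2×2 minor of x·S₀ + y·S₁ on rows {0,1}, columns {0,1} is 108·x² − 36·xy − 72·y² = 36·(3·x + 2·y)(x − y), vanishing at (x:y) = (2:-3) and (1:1).
M₁ = 2·S₀ − 3·S₁ = [[0, 30, 90], [0, -30, -90], [0, -30, -90]] = 30·[1, -1, -1][0, 1, 3]ᵀ and M₂ = S₀ + S₁ = [[-15, 15, 5], [-15, 15, 5], [0, 0, 0]] = (-5)·[1, 1, 0][3, -3, -1]ᵀ, so take a₁ = [1, -1, -1], b₁ = [0, 1, 3], a₂ = [1, 1, 0], b₂ = [3, -3, -1].
Each slice is an integer combination of E₁ = a₁b₁ᵀ and E₂ = a₂b₂ᵀ: S₀ = 6·E₁ − 3·E₂, S₁ = −6·E₁ − 2·E₂, S₂ = 6·E₁ + 2·E₂; reading off coefficients, c₁ = [6, -6, 6] and c₂ = [-3, -2, 2].
Hence T = [1, -1, -1] ⊗ [0, 1, 3] ⊗ [6, -6, 6] + [1, 1, 0] ⊗ [3, -3, -1] ⊗ [-3, -2, 2], so rank(T) ≤ 2.
These bounds meet, so rank(T) = 2.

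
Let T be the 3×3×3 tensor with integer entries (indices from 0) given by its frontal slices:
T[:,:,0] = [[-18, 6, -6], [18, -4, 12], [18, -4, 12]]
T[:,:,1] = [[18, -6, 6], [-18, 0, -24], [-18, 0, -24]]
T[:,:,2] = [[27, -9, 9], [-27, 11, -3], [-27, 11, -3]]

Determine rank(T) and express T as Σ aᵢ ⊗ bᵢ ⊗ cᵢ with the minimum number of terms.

Lower bound: in the mode-2 unfolding of T (rows indexed by j, columns by (i,k)) the 2×2 minor on rows j ∈ {0, 1}, columns (i,k) ∈ {(0,0), (1,0)} is det [[-18, 18], [6, -4]] = -36 ≠ 0, so that unfolding has rank ≥ 2 and hence rank(T) ≥ 2 (CP rank is at least every unfolding rank, though it can be larger).
Upper bound: with S_k = T[:,:,k], the two rank-1 terms a₁b₁ᵀ, a₂b₂ᵀ are the rank-1 members of the pencil x·S₀ + y·S₁.
The 2×2 minor of x·S₀ + y·S₁ on rows {0,1}, columns {0,1} is −36·x² + 144·xy − 108·y² = (-36)·(x − 3·y)(x − y), vanishing at (x:y) = (3:1) and (1:1).
M₁ = 3·S₀ + S₁ = [[-36, 12, -12], [36, -12, 12], [36, -12, 12]] = (-12)·[1, -1, -1][3, -1, 1]ᵀ and M₂ = S₀ + S₁ = [[0, 0, 0], [0, -4, -12], [0, -4, -12]] = (-4)·[0, 1, 1][0, 1, 3]ᵀ, so take a₁ = [1, -1, -1], b₁ = [3, -1, 1], a₂ = [0, 1, 1], b₂ = [0, 1, 3].
Each slice is an integer combination of E₁ = a₁b₁ᵀ and E₂ = a₂b₂ᵀ: S₀ = −6·E₁ + 2·E₂, S₁ = 6·E₁ − 6·E₂, S₂ = 9·E₁ + 2·E₂; reading off coefficients, c₁ = [-6, 6, 9] and c₂ = [2, -6, 2].
Hence T = [1, -1, -1] ⊗ [3, -1, 1] ⊗ [-6, 6, 9] + [0, 1, 1] ⊗ [0, 1, 3] ⊗ [2, -6, 2], so rank(T) ≤ 2.
These bounds meet, so rank(T) = 2.

rank(T) = 2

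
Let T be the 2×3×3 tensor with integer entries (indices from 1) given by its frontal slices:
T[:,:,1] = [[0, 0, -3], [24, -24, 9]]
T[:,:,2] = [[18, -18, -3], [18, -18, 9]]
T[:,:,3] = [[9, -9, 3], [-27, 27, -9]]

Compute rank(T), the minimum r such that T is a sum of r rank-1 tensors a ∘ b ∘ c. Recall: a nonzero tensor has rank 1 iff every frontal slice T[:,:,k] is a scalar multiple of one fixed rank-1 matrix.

2

Lower bound: in the mode-3 unfolding of T (rows indexed by k, columns by (i,j)) the 2×2 minor on rows k ∈ {1, 2}, columns (i,j) ∈ {(1,1), (1,3)} is det [[0, -3], [18, -3]] = 54 ≠ 0, so that unfolding has rank ≥ 2 and hence rank(T) ≥ 2 (CP rank is at least every unfolding rank, though it can be larger).
Upper bound: with S_k = T[:,:,k], the two rank-1 terms a₁b₁ᵀ, a₂b₂ᵀ are the rank-1 members of the pencil x·S₁ + y·S₂.
The 2×2 minor of x·S₁ + y·S₂ on rows {1,2}, columns {1,3} is 72·x² + 288·xy + 216·y² = 72·(x + 3·y)(x + y), vanishing at (x:y) = (3:-1) and (1:-1).
M₁ = 3·S₁ − S₂ = [[-18, 18, -6], [54, -54, 18]] = (-6)·[1, -3][3, -3, 1]ᵀ and M₂ = S₁ − S₂ = [[-18, 18, 0], [6, -6, 0]] = (-6)·[3, -1][1, -1, 0]ᵀ, so take a₁ = [1, -3], b₁ = [3, -3, 1], a₂ = [3, -1], b₂ = [1, -1, 0].
Each slice is an integer combination of E₁ = a₁b₁ᵀ and E₂ = a₂b₂ᵀ: S₁ = −3·E₁ + 3·E₂, S₂ = −3·E₁ + 9·E₂, S₃ = 3·E₁; reading off coefficients, c₁ = [-3, -3, 3] and c₂ = [3, 9, 0].
Hence T = [1, -3] ∘ [3, -3, 1] ∘ [-3, -3, 3] + [3, -1] ∘ [1, -1, 0] ∘ [3, 9, 0], so rank(T) ≤ 2.
These bounds meet, so rank(T) = 2.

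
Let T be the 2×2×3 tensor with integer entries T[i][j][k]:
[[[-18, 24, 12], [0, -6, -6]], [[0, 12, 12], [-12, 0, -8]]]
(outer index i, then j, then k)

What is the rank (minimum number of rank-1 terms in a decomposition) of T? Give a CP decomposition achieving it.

rank(T) = 2

Lower bound: in the mode-2 unfolding of T (rows indexed by j, columns by (i,k)) the 2×2 minor on rows j ∈ {0, 1}, columns (i,k) ∈ {(0,0), (0,1)} is det [[-18, 24], [0, -6]] = 108 ≠ 0, so that unfolding has rank ≥ 2 and hence rank(T) ≥ 2 (CP rank is at least every unfolding rank, though it can be larger).
Upper bound: with S_k = T[:,:,k], the two rank-1 terms a₁b₁ᵀ, a₂b₂ᵀ are the rank-1 members of the pencil x·S₀ + y·S₁.
det(x·S₀ + y·S₁) is 216·x² − 288·xy + 72·y² = 72·(3·x − y)(x − y), vanishing at (x:y) = (1:3) and (1:1).
M₁ = S₀ + 3·S₁ = [[54, -18], [36, -12]] = 6·[3, 2][3, -1]ᵀ and M₂ = S₀ + S₁ = [[6, -6], [12, -12]] = 6·[1, 2][1, -1]ᵀ, so take a₁ = [3, 2], b₁ = [3, -1], a₂ = [1, 2], b₂ = [1, -1].
Each slice is an integer combination of E₁ = a₁b₁ᵀ and E₂ = a₂b₂ᵀ: S₀ = −3·E₁ + 9·E₂, S₁ = 3·E₁ − 3·E₂, S₂ = E₁ + 3·E₂; reading off coefficients, c₁ = [-3, 3, 1] and c₂ = [9, -3, 3].
Hence T = [3, 2] ⊗ [3, -1] ⊗ [-3, 3, 1] + [1, 2] ⊗ [1, -1] ⊗ [9, -3, 3], so rank(T) ≤ 2.
These bounds meet, so rank(T) = 2.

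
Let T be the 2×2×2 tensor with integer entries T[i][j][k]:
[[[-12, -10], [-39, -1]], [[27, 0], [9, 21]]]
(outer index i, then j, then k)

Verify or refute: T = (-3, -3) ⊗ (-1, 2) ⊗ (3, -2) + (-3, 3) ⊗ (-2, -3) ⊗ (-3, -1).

Reconstruct entry (0,0,0) from the claimed factors: Σₗ aₗ[0]bₗ[0]cₗ[0] = (-3)·(-1)·(3) + (-3)·(-2)·(-3) = -9, but T[0,0,0] = -12. The claim is false.

No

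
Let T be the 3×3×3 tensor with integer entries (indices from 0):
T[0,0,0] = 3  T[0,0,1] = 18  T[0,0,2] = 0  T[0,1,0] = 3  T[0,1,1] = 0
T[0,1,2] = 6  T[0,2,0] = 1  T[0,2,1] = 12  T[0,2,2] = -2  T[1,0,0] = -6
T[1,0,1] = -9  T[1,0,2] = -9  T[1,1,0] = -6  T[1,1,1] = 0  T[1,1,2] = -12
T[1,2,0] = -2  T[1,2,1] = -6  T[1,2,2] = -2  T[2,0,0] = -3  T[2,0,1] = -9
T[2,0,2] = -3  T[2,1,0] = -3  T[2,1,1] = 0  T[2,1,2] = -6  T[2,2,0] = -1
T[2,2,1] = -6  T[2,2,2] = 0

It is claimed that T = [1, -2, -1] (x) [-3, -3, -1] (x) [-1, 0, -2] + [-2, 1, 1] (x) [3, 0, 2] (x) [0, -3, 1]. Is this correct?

Reconstruct entrywise from the claimed factors. For example, T[2,0,2] = -3 and Σₗ aₗ[2]bₗ[0]cₗ[2] = (-1)·(-3)·(-2) + (1)·(3)·(1) = -3; checking all 27 entries, every one matches. The claim holds.

Yes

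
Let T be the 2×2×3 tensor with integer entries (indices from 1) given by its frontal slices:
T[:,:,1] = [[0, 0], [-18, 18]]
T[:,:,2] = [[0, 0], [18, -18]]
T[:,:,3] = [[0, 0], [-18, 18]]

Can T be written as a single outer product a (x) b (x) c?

Yes

If T = a (x) b (x) c then every fibre of T is a multiple of the corresponding factor, so read the factors off the fibres through the nonzero entry T[2,1,1] = -18.
The mode-1 fibre T[:,1,1] = [0, -18] gives a = (0, 1) (primitive direction); the mode-2 fibre T[2,:,1] = [-18, 18] gives b = (1, -1); then c[k] = T[2,1,k] / (a[2]·b[1]) = [-18, 18, -18] / 1 = (-18, 18, -18).
Expanding (0, 1) (x) (1, -1) (x) (-18, 18, -18) reproduces all 12 entries of T, so T = (0, 1) (x) (1, -1) (x) (-18, 18, -18) and rank(T) ≤ 1.
Equivalently every frontal slice T[:,:,k] is c[k] times the rank-1 matrix (0, 1) (x) (1, -1). So T has rank 1 (it is nonzero).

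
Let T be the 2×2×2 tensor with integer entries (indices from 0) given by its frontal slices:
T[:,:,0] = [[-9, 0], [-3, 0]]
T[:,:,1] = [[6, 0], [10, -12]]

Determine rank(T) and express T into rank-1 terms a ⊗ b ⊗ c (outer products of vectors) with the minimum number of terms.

Lower bound: the mode-2 unfolding of T (rows indexed by j, columns by (i,k) = (0,0), (0,1), (1,0), (1,1)) is [[-9, 6, -3, 10], [0, 0, 0, -12]].
There the 2×2 minor on rows j ∈ {0, 1}, columns (i,k) ∈ {(0,0), (1,1)} is det [[-9, 10], [0, -12]] = 108 ≠ 0, so this unfolding has rank ≥ 2; CP rank is at least every unfolding rank, so rank(T) ≥ 2. (Unfolding ranks only ever bound the CP rank from below — rank(T) can be strictly larger than all of them — so the matching upper bound has to come from an explicit 2-term decomposition.)
Upper bound — finding two terms. Write S_k = T[:,:,k] for the frontal slices: S₀ = [[-9, 0], [-3, 0]], S₁ = [[6, 0], [10, -12]].
If T = a₁ ⊗ b₁ ⊗ c₁ + a₂ ⊗ b₂ ⊗ c₂ then each S_k = c₁[k]·a₁b₁ᵀ + c₂[k]·a₂b₂ᵀ. S₀ and S₁ are linearly independent, so a₁b₁ᵀ and a₂b₂ᵀ must span the same plane of matrices: they are the rank-1 matrices of the form x·S₀ + y·S₁.
det(x·S₀ + y·S₁) is 108·xy − 72·y² = 36·(3·x − 2·y)(y), vanishing at (x:y) = (2:3) and (1:0).
M₁ = 2·S₀ + 3·S₁ = [[0, 0], [24, -36]] = 12·[0, 1][2, -3]ᵀ and M₂ = S₀ = [[-9, 0], [-3, 0]] = (-3)·[3, 1][1, 0]ᵀ, so take a₁ = [0, 1], b₁ = [2, -3], a₂ = [3, 1], b₂ = [1, 0].
Each slice is an integer combination of E₁ = a₁b₁ᵀ and E₂ = a₂b₂ᵀ: S₀ = −3·E₂, S₁ = 4·E₁ + 2·E₂; reading off coefficients, c₁ = [0, 4] and c₂ = [-3, 2].
Hence T = [0, 1] ⊗ [2, -3] ⊗ [0, 4] + [3, 1] ⊗ [1, 0] ⊗ [-3, 2], so rank(T) ≤ 2.
These bounds meet, so rank(T) = 2.

rank(T) = 2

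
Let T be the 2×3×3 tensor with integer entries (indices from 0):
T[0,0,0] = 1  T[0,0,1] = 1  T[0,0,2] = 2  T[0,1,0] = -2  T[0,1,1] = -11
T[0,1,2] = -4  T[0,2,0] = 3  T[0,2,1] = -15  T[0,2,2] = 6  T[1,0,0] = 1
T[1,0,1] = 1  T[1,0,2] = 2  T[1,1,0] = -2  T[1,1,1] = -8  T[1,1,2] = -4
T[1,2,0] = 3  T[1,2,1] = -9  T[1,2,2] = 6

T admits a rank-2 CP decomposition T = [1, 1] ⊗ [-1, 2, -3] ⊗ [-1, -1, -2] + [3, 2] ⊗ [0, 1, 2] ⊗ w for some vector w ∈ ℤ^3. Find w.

Subtract the known terms from T to get the rank-1 residual R = [3, 2] ⊗ [0, 1, 2] ⊗ w, so R[i,j,k] = a[i]·b[j]·w[k]. Pick indices with nonzero a[0]·b[1] = (3)·(1) = 3. Only the fibre through (0,1,·) is needed: R[0,1,:] = T[0,1,:] − Σₗ aₗ[0]bₗ[1]cₗ = [-2, -11, -4] − (1)·(2)·[-1, -1, -2] = [0, -9, 0]. Then w[k] = R[0,1,k] / 3 for each k, giving w = [0, -9, 0] / 3 = [0, -3, 0].

w = [0, -3, 0]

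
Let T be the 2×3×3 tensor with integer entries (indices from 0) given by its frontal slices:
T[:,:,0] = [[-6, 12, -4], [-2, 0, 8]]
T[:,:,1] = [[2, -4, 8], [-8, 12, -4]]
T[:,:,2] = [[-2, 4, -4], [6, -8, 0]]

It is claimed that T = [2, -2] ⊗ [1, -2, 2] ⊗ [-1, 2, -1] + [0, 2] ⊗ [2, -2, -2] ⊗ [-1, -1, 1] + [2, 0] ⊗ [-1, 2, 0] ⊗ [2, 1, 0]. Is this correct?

Yes

Reconstruct entrywise from the claimed factors. For example, T[1,2,0] = 8 and Σₗ aₗ[1]bₗ[2]cₗ[0] = (-2)·(2)·(-1) + (2)·(-2)·(-1) + (0)·(0)·(2) = 8; checking all 18 entries, every one matches. The claim holds.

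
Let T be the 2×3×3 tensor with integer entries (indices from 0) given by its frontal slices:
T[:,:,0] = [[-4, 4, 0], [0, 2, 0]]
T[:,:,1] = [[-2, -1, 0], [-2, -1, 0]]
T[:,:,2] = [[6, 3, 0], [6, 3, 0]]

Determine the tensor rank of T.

Lower bound: the mode-2 unfolding of T (rows indexed by j, columns by (i,k) = (0,0), (0,1), (0,2), (1,0), (1,1), (1,2)) is [[-4, -2, 6, 0, -2, 6], [4, -1, 3, 2, -1, 3], [0, 0, 0, 0, 0, 0]].
There the 2×2 minor on rows j ∈ {0, 1}, columns (i,k) ∈ {(0,0), (0,1)} is det [[-4, -2], [4, -1]] = 12 ≠ 0, so this unfolding has rank ≥ 2; CP rank is at least every unfolding rank, so rank(T) ≥ 2. (Unfolding ranks only ever bound the CP rank from below — rank(T) can be strictly larger than all of them — so the matching upper bound has to come from an explicit 2-term decomposition.)
Upper bound — finding two terms. Write S_k = T[:,:,k] for the frontal slices: S₀ = [[-4, 4, 0], [0, 2, 0]], S₁ = [[-2, -1, 0], [-2, -1, 0]], S₂ = [[6, 3, 0], [6, 3, 0]].
If T = a₁ ⊗ b₁ ⊗ c₁ + a₂ ⊗ b₂ ⊗ c₂ then each S_k = c₁[k]·a₁b₁ᵀ + c₂[k]·a₂b₂ᵀ. S₀ and S₁ are linearly independent, so a₁b₁ᵀ and a₂b₂ᵀ must span the same plane of matrices: they are the rank-1 matrices of the form x·S₀ + y·S₁.
The 2×2 minor of x·S₀ + y·S₁ on rows {0,1}, columns {0,1} is −8·x² + 8·xy = (-8)·(x − y)(x), vanishing at (x:y) = (1:1) and (0:1).
M₁ = S₀ + S₁ = [[-6, 3, 0], [-2, 1, 0]] = −[3, 1][2, -1, 0]ᵀ and M₂ = S₁ = [[-2, -1, 0], [-2, -1, 0]] = −[1, 1][2, 1, 0]ᵀ, so take a₁ = [3, 1], b₁ = [2, -1, 0], a₂ = [1, 1], b₂ = [2, 1, 0].
Each slice is an integer combination of E₁ = a₁b₁ᵀ and E₂ = a₂b₂ᵀ: S₀ = −E₁ + E₂, S₁ = −E₂, S₂ = 3·E₂; reading off coefficients, c₁ = [-1, 0, 0] and c₂ = [1, -1, 3].
Hence T = [3, 1] ⊗ [2, -1, 0] ⊗ [-1, 0, 0] + [1, 1] ⊗ [2, 1, 0] ⊗ [1, -1, 3], so rank(T) ≤ 2.
These bounds meet, so rank(T) = 2.
Check entry T[0,2,2] = 0: (3)·(0)·(0) + (1)·(0)·(3) = 0.

2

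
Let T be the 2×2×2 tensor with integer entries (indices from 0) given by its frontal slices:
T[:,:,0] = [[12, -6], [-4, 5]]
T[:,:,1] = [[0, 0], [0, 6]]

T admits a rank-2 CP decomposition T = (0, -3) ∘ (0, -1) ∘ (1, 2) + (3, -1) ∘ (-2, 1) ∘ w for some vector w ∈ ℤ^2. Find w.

w = (-2, 0)

Subtract the known terms from T to get the rank-1 residual R = (3, -1) ∘ (-2, 1) ∘ w, so R[i,j,k] = a[i]·b[j]·w[k]. Pick indices with nonzero a[0]·b[0] = (3)·(-2) = -6. Only the fibre through (0,0,·) is needed: R[0,0,:] = T[0,0,:] − Σₗ aₗ[0]bₗ[0]cₗ = [12, 0] − (0)·(0)·(1, 2) = [12, 0]. Then w[k] = R[0,0,k] / -6 for each k, giving w = [12, 0] / -6 = (-2, 0).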